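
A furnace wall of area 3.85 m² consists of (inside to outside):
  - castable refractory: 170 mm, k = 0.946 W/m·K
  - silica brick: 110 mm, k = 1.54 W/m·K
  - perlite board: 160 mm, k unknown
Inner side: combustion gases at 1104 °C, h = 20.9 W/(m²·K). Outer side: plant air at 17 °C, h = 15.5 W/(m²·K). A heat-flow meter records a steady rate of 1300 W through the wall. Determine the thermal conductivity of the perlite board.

Treating each layer as a thermal resistance in series:
R_inner film = 1/(h_i·A) = 1/(20.9×3.85) = 0.01243 K/W
R_castable refractory = L/(kA) = 0.17/(0.946×3.85) = 0.04668 K/W
R_silica brick = L/(kA) = 0.11/(1.54×3.85) = 0.01855 K/W
R_outer film = 1/(h_o·A) = 1/(15.5×3.85) = 0.01676 K/W
Sum of known resistances R_other = 0.09441 K/W
Total R = ΔT/Q = 1087/1300 = 0.8362 K/W
R_perlite board = R_total − R_other = 0.7417 K/W
k = L/(R·A) = 0.16/(0.7417×3.85)

k ≈ 0.056 W/(m·K)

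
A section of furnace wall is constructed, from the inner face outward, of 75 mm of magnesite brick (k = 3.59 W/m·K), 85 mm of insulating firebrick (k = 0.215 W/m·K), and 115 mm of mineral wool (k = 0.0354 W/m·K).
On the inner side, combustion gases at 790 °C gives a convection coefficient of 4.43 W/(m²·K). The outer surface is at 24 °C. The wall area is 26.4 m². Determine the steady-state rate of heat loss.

Q ≈ 5200 W

Thermal resistances in series:
R_inner film = 1/(h_i·A) = 1/(4.43×26.4) = 0.008551 K/W
R_magnesite brick = L/(kA) = 0.075/(3.59×26.4) = 7.913×10^-4 K/W
R_insulating firebrick = L/(kA) = 0.085/(0.215×26.4) = 0.01498 K/W
R_mineral wool = L/(kA) = 0.115/(0.0354×26.4) = 0.1231 K/W
R_total = 0.1474 K/W
Q = ΔT / R_total = 766 / 0.1474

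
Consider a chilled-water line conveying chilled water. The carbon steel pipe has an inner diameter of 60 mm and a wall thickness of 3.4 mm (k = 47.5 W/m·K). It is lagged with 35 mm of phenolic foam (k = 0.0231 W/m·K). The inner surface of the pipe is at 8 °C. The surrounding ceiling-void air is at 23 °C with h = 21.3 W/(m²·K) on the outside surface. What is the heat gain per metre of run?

Treating each annulus and film as a series resistance:
R_carbon steel pipe wall = ln(33.4/30)/(2π×47.5×1) = 3.597×10^-4 K/W
R_phenolic foam = ln(68.4/33.4)/(2π×0.0231×1) = 4.939 K/W
R_outer film = 1/(h_o·2πr_oL) = 1/(21.3×2π×0.0684×1) = 0.1092 K/W
R_total = 5.048 K/W
Q = ΔT/R_total = 15/5.048

q′ ≈ 2.97 W/m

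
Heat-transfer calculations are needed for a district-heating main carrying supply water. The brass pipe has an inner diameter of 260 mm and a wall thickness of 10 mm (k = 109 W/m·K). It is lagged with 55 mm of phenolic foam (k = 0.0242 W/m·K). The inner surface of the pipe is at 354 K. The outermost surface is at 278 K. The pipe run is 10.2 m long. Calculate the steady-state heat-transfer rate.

Cylindrical conduction, so R = ln(r₂/r₁)/(2πkL) per layer, in series:
R_brass pipe wall = ln(140/130)/(2π×109×10.2) = 1.061×10^-5 K/W
R_phenolic foam = ln(195/140)/(2π×0.0242×10.2) = 0.2136 K/W
R_total = 0.2137 K/W
Q = ΔT/R_total = 76/0.2137

Q ≈ 356 W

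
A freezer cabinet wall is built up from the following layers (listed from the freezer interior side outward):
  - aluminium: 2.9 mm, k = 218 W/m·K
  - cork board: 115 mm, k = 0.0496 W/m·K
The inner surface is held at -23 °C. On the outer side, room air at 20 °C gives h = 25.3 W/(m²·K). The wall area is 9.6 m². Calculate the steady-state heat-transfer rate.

Q ≈ 175 W

Series thermal resistances:
R_aluminium = L/(kA) = 0.0029/(218×9.6) = 1.386×10^-6 K/W
R_cork board = L/(kA) = 0.115/(0.0496×9.6) = 0.2415 K/W
R_outer film = 1/(h_o·A) = 1/(25.3×9.6) = 0.004117 K/W
R_total = 0.2456 K/W
Q = ΔT / R_total = 43 / 0.2456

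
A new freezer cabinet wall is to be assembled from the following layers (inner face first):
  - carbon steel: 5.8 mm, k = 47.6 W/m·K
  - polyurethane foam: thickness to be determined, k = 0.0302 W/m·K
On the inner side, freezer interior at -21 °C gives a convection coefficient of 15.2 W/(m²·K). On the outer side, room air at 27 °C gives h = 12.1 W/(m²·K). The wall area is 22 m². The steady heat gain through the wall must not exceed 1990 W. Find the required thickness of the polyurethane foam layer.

L ≈ 11.5 mm

Model the wall as resistances in series:
R_inner film = 1/(h_i·A) = 1/(15.2×22) = 0.00299 K/W
R_carbon steel = L/(kA) = 0.0058/(47.6×22) = 5.539×10^-6 K/W
R_outer film = 1/(h_o·A) = 1/(12.1×22) = 0.003757 K/W
Sum of the known resistances R_other = 0.006753 K/W
Required total resistance R_tot = ΔT/Q_allow = 48/1990 = 0.02412 K/W
R_polyurethane foam = R_tot − R_other = 0.01737 K/W
L = R·k·A = 0.01737×0.0302×22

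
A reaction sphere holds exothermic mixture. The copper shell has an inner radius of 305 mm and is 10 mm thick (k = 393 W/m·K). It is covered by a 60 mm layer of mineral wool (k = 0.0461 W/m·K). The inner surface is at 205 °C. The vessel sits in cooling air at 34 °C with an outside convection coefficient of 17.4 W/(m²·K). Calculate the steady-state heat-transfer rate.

Q ≈ 188 W

For a spherical shell R = (1/r₁ − 1/r₂)/(4πk); film R = 1/(h·4πr²). In series:
R_copper shell = (1/0.305 − 1/0.315)/(4π×393) = 2.108×10^-5 K/W
R_mineral wool = (1/0.315 − 1/0.375)/(4π×0.0461) = 0.8768 K/W
R_outer film = 1/(h·4πr_o²) = 1/(17.4×4π×0.375²) = 0.03252 K/W
R_total = 0.9093 K/W
Q = ΔT/R_total = 171/0.9093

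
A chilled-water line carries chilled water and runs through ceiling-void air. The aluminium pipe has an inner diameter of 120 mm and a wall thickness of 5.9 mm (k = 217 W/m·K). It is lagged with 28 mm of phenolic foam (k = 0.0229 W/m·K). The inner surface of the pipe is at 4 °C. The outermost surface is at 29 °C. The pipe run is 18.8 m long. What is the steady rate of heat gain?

Q ≈ 191 W

Treating each annulus and film as a series resistance:
R_aluminium pipe wall = ln(65.9/60)/(2π×217×18.8) = 3.659×10^-6 K/W
R_phenolic foam = ln(93.9/65.9)/(2π×0.0229×18.8) = 0.1309 K/W
R_total = 0.1309 K/W
Q = ΔT/R_total = 25/0.1309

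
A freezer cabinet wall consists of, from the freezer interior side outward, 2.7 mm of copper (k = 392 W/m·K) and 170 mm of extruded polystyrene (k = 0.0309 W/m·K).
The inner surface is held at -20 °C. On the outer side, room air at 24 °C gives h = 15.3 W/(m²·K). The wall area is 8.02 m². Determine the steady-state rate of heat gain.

Thermal resistances in series:
R_copper = L/(kA) = 0.0027/(392×8.02) = 8.588×10^-7 K/W
R_extruded polystyrene = L/(kA) = 0.17/(0.0309×8.02) = 0.686 K/W
R_outer film = 1/(h_o·A) = 1/(15.3×8.02) = 0.00815 K/W
R_total = 0.6941 K/W
Q = ΔT / R_total = 44 / 0.6941

Q ≈ 63.4 W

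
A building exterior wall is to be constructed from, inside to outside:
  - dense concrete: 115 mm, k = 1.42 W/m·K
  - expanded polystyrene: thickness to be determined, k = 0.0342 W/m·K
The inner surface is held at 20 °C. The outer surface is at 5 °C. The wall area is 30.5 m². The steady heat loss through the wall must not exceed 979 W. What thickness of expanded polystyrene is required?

L ≈ 13.2 mm

Series thermal resistances:
R_dense concrete = L/(kA) = 0.115/(1.42×30.5) = 0.002655 K/W
Sum of the known resistances R_other = 0.002655 K/W
Required total resistance R_tot = ΔT/Q_allow = 15/979 = 0.01532 K/W
R_expanded polystyrene = R_tot − R_other = 0.01267 K/W
L = R·k·A = 0.01267×0.0342×30.5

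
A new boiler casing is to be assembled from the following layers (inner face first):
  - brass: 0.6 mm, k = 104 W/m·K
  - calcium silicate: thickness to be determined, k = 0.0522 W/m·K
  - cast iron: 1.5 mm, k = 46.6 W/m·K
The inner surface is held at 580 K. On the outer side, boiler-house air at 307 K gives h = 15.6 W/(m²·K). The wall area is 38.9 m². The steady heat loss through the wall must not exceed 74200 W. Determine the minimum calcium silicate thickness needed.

Treating each layer as a thermal resistance in series:
R_brass = L/(kA) = 0.0006/(104×38.9) = 1.483×10^-7 K/W
R_cast iron = L/(kA) = 0.0015/(46.6×38.9) = 8.275×10^-7 K/W
R_outer film = 1/(h_o·A) = 1/(15.6×38.9) = 0.001648 K/W
Sum of the known resistances R_other = 0.001649 K/W
Required total resistance R_tot = ΔT/Q_allow = 273/74200 = 0.003679 K/W
R_calcium silicate = R_tot − R_other = 0.00203 K/W
L = R·k·A = 0.00203×0.0522×38.9

L ≈ 4.12 mm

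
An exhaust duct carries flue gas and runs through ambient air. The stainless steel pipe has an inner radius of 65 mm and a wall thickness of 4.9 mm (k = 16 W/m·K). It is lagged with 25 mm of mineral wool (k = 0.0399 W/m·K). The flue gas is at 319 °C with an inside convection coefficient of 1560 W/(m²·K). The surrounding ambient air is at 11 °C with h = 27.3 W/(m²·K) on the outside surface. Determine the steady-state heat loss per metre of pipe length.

Treating each annulus and film as a series resistance:
R_inner film = 1/(h_i·2πr₁L) = 1/(1560×2π×0.065×1) = 0.00157 K/W
R_stainless steel pipe wall = ln(69.9/65)/(2π×16×1) = 7.229×10^-4 K/W
R_mineral wool = ln(94.9/69.9)/(2π×0.0399×1) = 1.22 K/W
R_outer film = 1/(h_o·2πr_oL) = 1/(27.3×2π×0.0949×1) = 0.06143 K/W
R_total = 1.283 K/W
Q = ΔT/R_total = 308/1.283

q′ ≈ 240 W/m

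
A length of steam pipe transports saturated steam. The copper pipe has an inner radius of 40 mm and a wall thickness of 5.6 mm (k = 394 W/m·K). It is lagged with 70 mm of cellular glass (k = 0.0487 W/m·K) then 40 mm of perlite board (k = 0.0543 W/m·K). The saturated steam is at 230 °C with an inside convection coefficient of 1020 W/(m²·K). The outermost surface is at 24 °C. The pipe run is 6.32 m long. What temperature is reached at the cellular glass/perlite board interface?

Radial resistances (cylindrical: R_cond = ln(r_o/r_i)/(2πkL), R_conv = 1/(h·2πrL)):
R_inner film = 1/(h_i·2πr₁L) = 1/(1020×2π×0.04×6.32) = 6.172×10^-4 K/W
R_copper pipe wall = ln(45.6/40)/(2π×394×6.32) = 8.375×10^-6 K/W
R_cellular glass = ln(115.6/45.6)/(2π×0.0487×6.32) = 0.481 K/W
R_perlite board = ln(155.6/115.6)/(2π×0.0543×6.32) = 0.1378 K/W
R_total = 0.6195 K/W
Q = ΔT/R_total = 206/0.6195
Q = 333 W
T_interface = T_inner − Q·ΣR(inner→interface) = 230 − 333×0.4816

T ≈ 69.8 °C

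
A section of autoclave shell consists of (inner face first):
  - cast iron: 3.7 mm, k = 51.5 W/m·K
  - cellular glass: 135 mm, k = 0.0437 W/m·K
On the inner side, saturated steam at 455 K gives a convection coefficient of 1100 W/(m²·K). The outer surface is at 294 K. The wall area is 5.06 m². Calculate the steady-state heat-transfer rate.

Series thermal resistances:
R_inner film = 1/(h_i·A) = 1/(1100×5.06) = 1.797×10^-4 K/W
R_cast iron = L/(kA) = 0.0037/(51.5×5.06) = 1.42×10^-5 K/W
R_cellular glass = L/(kA) = 0.135/(0.0437×5.06) = 0.6105 K/W
R_total = 0.6107 K/W
Q = ΔT / R_total = 161 / 0.6107

Q ≈ 264 W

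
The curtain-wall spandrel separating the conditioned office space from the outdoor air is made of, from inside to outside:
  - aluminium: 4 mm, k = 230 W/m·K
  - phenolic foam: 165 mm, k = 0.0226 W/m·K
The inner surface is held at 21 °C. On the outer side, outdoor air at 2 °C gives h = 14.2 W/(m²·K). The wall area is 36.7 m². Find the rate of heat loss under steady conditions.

Treating each layer as a thermal resistance in series:
R_aluminium = L/(kA) = 0.004/(230×36.7) = 4.739×10^-7 K/W
R_phenolic foam = L/(kA) = 0.165/(0.0226×36.7) = 0.1989 K/W
R_outer film = 1/(h_o·A) = 1/(14.2×36.7) = 0.001919 K/W
R_total = 0.2009 K/W
Q = ΔT / R_total = 19 / 0.2009

Q ≈ 94.6 W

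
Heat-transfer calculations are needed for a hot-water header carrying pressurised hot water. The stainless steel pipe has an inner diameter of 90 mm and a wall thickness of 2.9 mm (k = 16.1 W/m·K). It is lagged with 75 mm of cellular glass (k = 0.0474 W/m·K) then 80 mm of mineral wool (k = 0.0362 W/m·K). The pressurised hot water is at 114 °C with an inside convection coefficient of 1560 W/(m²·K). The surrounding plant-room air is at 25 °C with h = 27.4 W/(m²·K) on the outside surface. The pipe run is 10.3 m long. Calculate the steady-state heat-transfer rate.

Per-layer cylindrical resistances, series-summed:
R_inner film = 1/(h_i·2πr₁L) = 1/(1560×2π×0.045×10.3) = 2.201×10^-4 K/W
R_stainless steel pipe wall = ln(47.9/45)/(2π×16.1×10.3) = 5.994×10^-5 K/W
R_cellular glass = ln(122.9/47.9)/(2π×0.0474×10.3) = 0.3072 K/W
R_mineral wool = ln(202.9/122.9)/(2π×0.0362×10.3) = 0.214 K/W
R_outer film = 1/(h_o·2πr_oL) = 1/(27.4×2π×0.2029×10.3) = 0.002779 K/W
R_total = 0.5242 K/W
Q = ΔT/R_total = 89/0.5242

Q ≈ 170 W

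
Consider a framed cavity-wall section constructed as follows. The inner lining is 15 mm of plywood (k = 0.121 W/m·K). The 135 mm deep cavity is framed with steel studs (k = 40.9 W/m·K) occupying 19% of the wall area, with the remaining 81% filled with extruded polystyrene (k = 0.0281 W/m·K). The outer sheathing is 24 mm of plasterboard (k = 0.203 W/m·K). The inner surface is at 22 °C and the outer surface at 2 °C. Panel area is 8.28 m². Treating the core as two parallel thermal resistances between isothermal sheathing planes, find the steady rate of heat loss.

Sheathing layers in series; stud and cavity paths in parallel between them.
R_inner = 0.015/(0.121×8.28) = 0.01497 K/W
R_stud  = 0.135/(40.9×0.19×8.28) = 0.002098 K/W
R_cav   = 0.135/(0.0281×0.81×8.28) = 0.7163 K/W
1/R_core = 1/R_stud + 1/R_cav → R_core = 0.002092 K/W
R_outer = 0.024/(0.203×8.28) = 0.01428 K/W
R_total = 0.03134 K/W
Q = ΔT/R_total = 20/0.03134

Q ≈ 638 W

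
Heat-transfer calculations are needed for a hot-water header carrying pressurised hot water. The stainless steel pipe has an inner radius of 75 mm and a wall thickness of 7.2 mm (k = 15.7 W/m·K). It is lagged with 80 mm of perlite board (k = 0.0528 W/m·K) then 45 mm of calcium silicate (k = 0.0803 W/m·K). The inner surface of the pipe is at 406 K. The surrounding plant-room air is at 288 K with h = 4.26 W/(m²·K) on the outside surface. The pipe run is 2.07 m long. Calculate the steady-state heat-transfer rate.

Q ≈ 90 W

Radial resistances (cylindrical: R_cond = ln(r_o/r_i)/(2πkL), R_conv = 1/(h·2πrL)):
R_stainless steel pipe wall = ln(82.2/75)/(2π×15.7×2.07) = 4.489×10^-4 K/W
R_perlite board = ln(162.2/82.2)/(2π×0.0528×2.07) = 0.9897 K/W
R_calcium silicate = ln(207.2/162.2)/(2π×0.0803×2.07) = 0.2344 K/W
R_outer film = 1/(h_o·2πr_oL) = 1/(4.26×2π×0.2072×2.07) = 0.08711 K/W
R_total = 1.312 K/W
Q = ΔT/R_total = 118/1.312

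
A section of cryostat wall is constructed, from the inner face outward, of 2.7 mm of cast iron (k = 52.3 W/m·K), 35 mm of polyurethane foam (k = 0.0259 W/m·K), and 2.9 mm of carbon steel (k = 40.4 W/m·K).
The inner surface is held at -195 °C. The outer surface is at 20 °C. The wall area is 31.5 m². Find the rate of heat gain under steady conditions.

Q ≈ 5010 W

Thermal resistances in series:
R_cast iron = L/(kA) = 0.0027/(52.3×31.5) = 1.639×10^-6 K/W
R_polyurethane foam = L/(kA) = 0.035/(0.0259×31.5) = 0.0429 K/W
R_carbon steel = L/(kA) = 0.0029/(40.4×31.5) = 2.279×10^-6 K/W
R_total = 0.0429 K/W
Q = ΔT / R_total = 215 / 0.0429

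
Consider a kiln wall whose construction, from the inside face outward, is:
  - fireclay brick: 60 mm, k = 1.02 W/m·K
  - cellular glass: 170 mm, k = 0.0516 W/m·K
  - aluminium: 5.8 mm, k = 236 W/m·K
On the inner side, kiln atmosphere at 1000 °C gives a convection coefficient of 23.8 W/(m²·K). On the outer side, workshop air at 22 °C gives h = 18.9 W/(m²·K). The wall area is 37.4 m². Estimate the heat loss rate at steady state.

Model the wall as resistances in series:
R_inner film = 1/(h_i·A) = 1/(23.8×37.4) = 0.001123 K/W
R_fireclay brick = L/(kA) = 0.06/(1.02×37.4) = 0.001573 K/W
R_cellular glass = L/(kA) = 0.17/(0.0516×37.4) = 0.08809 K/W
R_aluminium = L/(kA) = 0.0058/(236×37.4) = 6.571×10^-7 K/W
R_outer film = 1/(h_o·A) = 1/(18.9×37.4) = 0.001415 K/W
R_total = 0.0922 K/W
Q = ΔT / R_total = 978 / 0.0922

Q ≈ 10600 W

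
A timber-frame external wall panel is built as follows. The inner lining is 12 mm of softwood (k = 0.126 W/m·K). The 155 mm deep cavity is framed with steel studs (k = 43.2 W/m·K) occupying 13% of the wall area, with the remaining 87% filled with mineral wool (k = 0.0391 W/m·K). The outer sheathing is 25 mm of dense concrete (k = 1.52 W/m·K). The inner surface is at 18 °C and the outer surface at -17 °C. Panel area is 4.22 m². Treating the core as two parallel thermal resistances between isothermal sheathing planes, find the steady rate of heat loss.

Sheathing layers in series; stud and cavity paths in parallel between them.
R_inner = 0.012/(0.126×4.22) = 0.02257 K/W
R_stud  = 0.155/(43.2×0.13×4.22) = 0.00654 K/W
R_cav   = 0.155/(0.0391×0.87×4.22) = 1.08 K/W
1/R_core = 1/R_stud + 1/R_cav → R_core = 0.006501 K/W
R_outer = 0.025/(1.52×4.22) = 0.003897 K/W
R_total = 0.03297 K/W
Q = ΔT/R_total = 35/0.03297

Q ≈ 1060 W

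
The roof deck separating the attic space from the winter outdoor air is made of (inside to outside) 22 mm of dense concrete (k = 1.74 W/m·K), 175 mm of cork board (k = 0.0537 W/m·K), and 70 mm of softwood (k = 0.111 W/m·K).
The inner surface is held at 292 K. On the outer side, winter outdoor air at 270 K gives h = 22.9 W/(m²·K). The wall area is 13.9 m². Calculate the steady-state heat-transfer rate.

Series thermal resistances:
R_dense concrete = L/(kA) = 0.022/(1.74×13.9) = 9.096×10^-4 K/W
R_cork board = L/(kA) = 0.175/(0.0537×13.9) = 0.2344 K/W
R_softwood = L/(kA) = 0.07/(0.111×13.9) = 0.04537 K/W
R_outer film = 1/(h_o·A) = 1/(22.9×13.9) = 0.003142 K/W
R_total = 0.2839 K/W
Q = ΔT / R_total = 22 / 0.2839

Q ≈ 77.5 W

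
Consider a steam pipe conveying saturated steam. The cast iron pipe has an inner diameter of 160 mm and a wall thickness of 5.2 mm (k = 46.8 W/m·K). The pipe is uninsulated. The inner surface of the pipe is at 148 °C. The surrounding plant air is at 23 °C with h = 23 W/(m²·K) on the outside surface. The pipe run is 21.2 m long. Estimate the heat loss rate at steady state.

Q ≈ 32500 W

Per-layer cylindrical resistances, series-summed:
R_cast iron pipe wall = ln(85.2/80)/(2π×46.8×21.2) = 1.01×10^-5 K/W
R_outer film = 1/(h_o·2πr_oL) = 1/(23×2π×0.0852×21.2) = 0.003831 K/W
R_total = 0.003841 K/W
Q = ΔT/R_total = 125/0.003841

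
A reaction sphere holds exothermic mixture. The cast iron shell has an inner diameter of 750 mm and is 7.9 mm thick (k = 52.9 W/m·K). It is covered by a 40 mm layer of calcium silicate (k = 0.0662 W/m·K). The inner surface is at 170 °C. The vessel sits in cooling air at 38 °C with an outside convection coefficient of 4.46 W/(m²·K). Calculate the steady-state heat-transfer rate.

Q ≈ 333 W

Radial (spherical) resistances in series:
R_cast iron shell = (1/0.375 − 1/0.3829)/(4π×52.9) = 8.276×10^-5 K/W
R_calcium silicate = (1/0.3829 − 1/0.4229)/(4π×0.0662) = 0.2969 K/W
R_outer film = 1/(h·4πr_o²) = 1/(4.46×4π×0.4229²) = 0.09977 K/W
R_total = 0.3968 K/W
Q = ΔT/R_total = 132/0.3968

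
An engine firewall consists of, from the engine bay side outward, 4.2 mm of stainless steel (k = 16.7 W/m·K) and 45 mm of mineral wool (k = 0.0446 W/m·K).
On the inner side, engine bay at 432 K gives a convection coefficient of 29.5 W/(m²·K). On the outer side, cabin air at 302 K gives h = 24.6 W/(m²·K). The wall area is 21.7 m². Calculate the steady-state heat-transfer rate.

Model the wall as resistances in series:
R_inner film = 1/(h_i·A) = 1/(29.5×21.7) = 0.001562 K/W
R_stainless steel = L/(kA) = 0.0042/(16.7×21.7) = 1.159×10^-5 K/W
R_mineral wool = L/(kA) = 0.045/(0.0446×21.7) = 0.0465 K/W
R_outer film = 1/(h_o·A) = 1/(24.6×21.7) = 0.001873 K/W
R_total = 0.04994 K/W
Q = ΔT / R_total = 130 / 0.04994

Q ≈ 2600 W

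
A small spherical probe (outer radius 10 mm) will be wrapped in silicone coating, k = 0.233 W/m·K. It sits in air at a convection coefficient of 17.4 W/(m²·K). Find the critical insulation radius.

r_cr ≈ 26.8 mm

For a sphere r_cr = 2k/h = 2×0.233/17.4
r_cr = 26.8 mm; since the bare radius (10 mm) is below r_cr, adding a thin layer of insulation will *increase* heat loss.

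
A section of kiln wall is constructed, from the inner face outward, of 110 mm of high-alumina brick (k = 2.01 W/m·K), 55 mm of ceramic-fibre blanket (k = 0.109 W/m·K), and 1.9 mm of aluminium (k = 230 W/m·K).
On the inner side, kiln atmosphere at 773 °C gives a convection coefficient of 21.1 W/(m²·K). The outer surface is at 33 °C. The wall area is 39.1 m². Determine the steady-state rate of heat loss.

Model the wall as resistances in series:
R_inner film = 1/(h_i·A) = 1/(21.1×39.1) = 0.001212 K/W
R_high-alumina brick = L/(kA) = 0.11/(2.01×39.1) = 0.0014 K/W
R_ceramic-fibre blanket = L/(kA) = 0.055/(0.109×39.1) = 0.01291 K/W
R_aluminium = L/(kA) = 0.0019/(230×39.1) = 2.113×10^-7 K/W
R_total = 0.01552 K/W
Q = ΔT / R_total = 740 / 0.01552

Q ≈ 47700 W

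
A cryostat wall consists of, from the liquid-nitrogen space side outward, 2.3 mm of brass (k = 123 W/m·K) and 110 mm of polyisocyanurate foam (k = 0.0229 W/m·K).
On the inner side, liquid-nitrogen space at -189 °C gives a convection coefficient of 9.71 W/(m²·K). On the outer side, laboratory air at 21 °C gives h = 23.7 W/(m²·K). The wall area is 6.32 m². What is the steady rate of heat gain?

Using the resistance-network approach (series):
R_inner film = 1/(h_i·A) = 1/(9.71×6.32) = 0.0163 K/W
R_brass = L/(kA) = 0.0023/(123×6.32) = 2.959×10^-6 K/W
R_polyisocyanurate foam = L/(kA) = 0.11/(0.0229×6.32) = 0.76 K/W
R_outer film = 1/(h_o·A) = 1/(23.7×6.32) = 0.006676 K/W
R_total = 0.783 K/W
Q = ΔT / R_total = 210 / 0.783

Q ≈ 268 W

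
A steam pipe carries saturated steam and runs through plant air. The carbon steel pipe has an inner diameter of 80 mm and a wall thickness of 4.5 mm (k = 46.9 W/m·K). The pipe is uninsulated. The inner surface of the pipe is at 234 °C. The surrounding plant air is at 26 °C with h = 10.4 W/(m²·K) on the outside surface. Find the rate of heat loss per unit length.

Treating each annulus and film as a series resistance:
R_carbon steel pipe wall = ln(44.5/40)/(2π×46.9×1) = 3.618×10^-4 K/W
R_outer film = 1/(h_o·2πr_oL) = 1/(10.4×2π×0.0445×1) = 0.3439 K/W
R_total = 0.3443 K/W
Q = ΔT/R_total = 208/0.3443

q′ ≈ 604 W/m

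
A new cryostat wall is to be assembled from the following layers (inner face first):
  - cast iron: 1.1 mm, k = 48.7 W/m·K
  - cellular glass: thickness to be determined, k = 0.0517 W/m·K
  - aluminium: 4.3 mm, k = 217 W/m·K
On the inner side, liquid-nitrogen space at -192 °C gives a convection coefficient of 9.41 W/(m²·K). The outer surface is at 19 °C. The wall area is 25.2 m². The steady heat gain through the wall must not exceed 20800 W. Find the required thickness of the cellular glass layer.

Model the wall as resistances in series:
R_inner film = 1/(h_i·A) = 1/(9.41×25.2) = 0.004217 K/W
R_cast iron = L/(kA) = 0.0011/(48.7×25.2) = 8.963×10^-7 K/W
R_aluminium = L/(kA) = 0.0043/(217×25.2) = 7.863×10^-7 K/W
Sum of the known resistances R_other = 0.004219 K/W
Required total resistance R_tot = ΔT/Q_allow = 211/20800 = 0.01014 K/W
R_cellular glass = R_tot − R_other = 0.005925 K/W
L = R·k·A = 0.005925×0.0517×25.2

L ≈ 7.72 mm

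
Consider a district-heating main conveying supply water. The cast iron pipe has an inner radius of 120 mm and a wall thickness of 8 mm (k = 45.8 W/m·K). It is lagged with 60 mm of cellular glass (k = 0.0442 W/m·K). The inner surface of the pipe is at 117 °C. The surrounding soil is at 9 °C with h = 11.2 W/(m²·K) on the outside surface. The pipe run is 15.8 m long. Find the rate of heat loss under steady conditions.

Q ≈ 1170 W

Per-layer cylindrical resistances, series-summed:
R_cast iron pipe wall = ln(128/120)/(2π×45.8×15.8) = 1.419×10^-5 K/W
R_cellular glass = ln(188/128)/(2π×0.0442×15.8) = 0.08761 K/W
R_outer film = 1/(h_o·2πr_oL) = 1/(11.2×2π×0.188×15.8) = 0.004784 K/W
R_total = 0.0924 K/W
Q = ΔT/R_total = 108/0.0924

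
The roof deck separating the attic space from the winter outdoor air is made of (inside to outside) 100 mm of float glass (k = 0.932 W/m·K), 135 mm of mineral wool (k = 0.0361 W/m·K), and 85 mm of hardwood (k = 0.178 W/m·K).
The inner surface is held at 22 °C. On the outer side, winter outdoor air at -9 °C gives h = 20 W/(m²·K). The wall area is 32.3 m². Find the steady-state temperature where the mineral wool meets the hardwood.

T ≈ -5.26 °C

Treating each layer as a thermal resistance in series:
R_float glass = L/(kA) = 0.1/(0.932×32.3) = 0.003322 K/W
R_mineral wool = L/(kA) = 0.135/(0.0361×32.3) = 0.1158 K/W
R_hardwood = L/(kA) = 0.085/(0.178×32.3) = 0.01478 K/W
R_outer film = 1/(h_o·A) = 1/(20×32.3) = 0.001548 K/W
R_total = 0.1354 K/W;  Q = ΔT/R_total = 31/0.1354 = 228.9 W
T_interface = T_inner − Q·ΣR(inner→interface) = 22 − 229×0.1191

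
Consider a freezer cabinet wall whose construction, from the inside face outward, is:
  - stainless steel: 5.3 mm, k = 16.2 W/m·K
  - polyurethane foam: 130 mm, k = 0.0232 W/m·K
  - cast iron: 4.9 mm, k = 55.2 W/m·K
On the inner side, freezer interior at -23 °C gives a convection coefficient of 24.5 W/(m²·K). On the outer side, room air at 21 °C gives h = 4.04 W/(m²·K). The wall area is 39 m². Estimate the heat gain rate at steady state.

Series thermal resistances:
R_inner film = 1/(h_i·A) = 1/(24.5×39) = 0.001047 K/W
R_stainless steel = L/(kA) = 0.0053/(16.2×39) = 8.389×10^-6 K/W
R_polyurethane foam = L/(kA) = 0.13/(0.0232×39) = 0.1437 K/W
R_cast iron = L/(kA) = 0.0049/(55.2×39) = 2.276×10^-6 K/W
R_outer film = 1/(h_o·A) = 1/(4.04×39) = 0.006347 K/W
R_total = 0.1511 K/W
Q = ΔT / R_total = 44 / 0.1511

Q ≈ 291 W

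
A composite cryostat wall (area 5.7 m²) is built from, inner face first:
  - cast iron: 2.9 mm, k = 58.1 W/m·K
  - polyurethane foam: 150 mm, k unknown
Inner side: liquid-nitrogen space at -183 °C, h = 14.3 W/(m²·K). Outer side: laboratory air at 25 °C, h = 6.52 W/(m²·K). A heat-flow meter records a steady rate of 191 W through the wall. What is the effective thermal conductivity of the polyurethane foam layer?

k ≈ 0.0251 W/(m·K)

Treating each layer as a thermal resistance in series:
R_inner film = 1/(h_i·A) = 1/(14.3×5.7) = 0.01227 K/W
R_cast iron = L/(kA) = 0.0029/(58.1×5.7) = 8.757×10^-6 K/W
R_outer film = 1/(h_o·A) = 1/(6.52×5.7) = 0.02691 K/W
Sum of known resistances R_other = 0.03918 K/W
Total R = ΔT/Q = 208/191 = 1.089 K/W
R_polyurethane foam = R_total − R_other = 1.05 K/W
k = L/(R·A) = 0.15/(1.05×5.7)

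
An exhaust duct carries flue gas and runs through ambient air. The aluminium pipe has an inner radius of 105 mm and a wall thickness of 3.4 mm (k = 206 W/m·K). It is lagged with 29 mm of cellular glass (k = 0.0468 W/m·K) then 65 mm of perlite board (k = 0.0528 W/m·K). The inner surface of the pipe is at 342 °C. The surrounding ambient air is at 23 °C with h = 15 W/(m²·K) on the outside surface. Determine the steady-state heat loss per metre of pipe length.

Cylindrical conduction, so R = ln(r₂/r₁)/(2πkL) per layer, in series:
R_aluminium pipe wall = ln(108.4/105)/(2π×206×1) = 2.462×10^-5 K/W
R_cellular glass = ln(137.4/108.4)/(2π×0.0468×1) = 0.8062 K/W
R_perlite board = ln(202.4/137.4)/(2π×0.0528×1) = 1.168 K/W
R_outer film = 1/(h_o·2πr_oL) = 1/(15×2π×0.2024×1) = 0.05242 K/W
R_total = 2.026 K/W
Q = ΔT/R_total = 319/2.026

q′ ≈ 157 W/m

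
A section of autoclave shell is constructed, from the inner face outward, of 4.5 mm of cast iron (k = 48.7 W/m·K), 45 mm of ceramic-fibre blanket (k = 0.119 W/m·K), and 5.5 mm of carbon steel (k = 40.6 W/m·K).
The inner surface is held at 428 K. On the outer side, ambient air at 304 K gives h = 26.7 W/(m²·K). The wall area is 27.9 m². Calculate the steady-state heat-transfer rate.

Q ≈ 8320 W

Using the resistance-network approach (series):
R_cast iron = L/(kA) = 0.0045/(48.7×27.9) = 3.312×10^-6 K/W
R_ceramic-fibre blanket = L/(kA) = 0.045/(0.119×27.9) = 0.01355 K/W
R_carbon steel = L/(kA) = 0.0055/(40.6×27.9) = 4.855×10^-6 K/W
R_outer film = 1/(h_o·A) = 1/(26.7×27.9) = 0.001342 K/W
R_total = 0.0149 K/W
Q = ΔT / R_total = 124 / 0.0149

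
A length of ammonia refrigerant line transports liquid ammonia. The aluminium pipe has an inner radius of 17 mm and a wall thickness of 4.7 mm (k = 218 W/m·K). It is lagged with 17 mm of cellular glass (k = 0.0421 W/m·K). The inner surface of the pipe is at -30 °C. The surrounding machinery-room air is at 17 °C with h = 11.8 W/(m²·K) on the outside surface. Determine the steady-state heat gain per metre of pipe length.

q′ ≈ 18.5 W/m

Treating each annulus and film as a series resistance:
R_aluminium pipe wall = ln(21.7/17)/(2π×218×1) = 1.782×10^-4 K/W
R_cellular glass = ln(38.7/21.7)/(2π×0.0421×1) = 2.187 K/W
R_outer film = 1/(h_o·2πr_oL) = 1/(11.8×2π×0.0387×1) = 0.3485 K/W
R_total = 2.536 K/W
Q = ΔT/R_total = 47/2.536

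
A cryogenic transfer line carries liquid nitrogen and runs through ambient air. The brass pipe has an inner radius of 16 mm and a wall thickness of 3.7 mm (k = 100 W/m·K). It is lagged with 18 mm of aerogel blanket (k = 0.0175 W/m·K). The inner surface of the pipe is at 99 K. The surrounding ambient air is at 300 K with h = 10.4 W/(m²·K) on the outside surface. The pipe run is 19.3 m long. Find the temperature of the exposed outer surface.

T ≈ 287 K

Radial resistances (cylindrical: R_cond = ln(r_o/r_i)/(2πkL), R_conv = 1/(h·2πrL)):
R_brass pipe wall = ln(19.7/16)/(2π×100×19.3) = 1.715×10^-5 K/W
R_aerogel blanket = ln(37.7/19.7)/(2π×0.0175×19.3) = 0.3058 K/W
R_outer film = 1/(h_o·2πr_oL) = 1/(10.4×2π×0.0377×19.3) = 0.02103 K/W
R_total = 0.3269 K/W
Q = ΔT/R_total = 201/0.3269
Q = 615 W
T_interface = T_inner + Q·ΣR(inner→interface) = 99 + 615×0.3059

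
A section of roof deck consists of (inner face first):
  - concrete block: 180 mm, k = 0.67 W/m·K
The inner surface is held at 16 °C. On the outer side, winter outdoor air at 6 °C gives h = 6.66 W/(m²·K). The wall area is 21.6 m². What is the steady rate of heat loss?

Model the wall as resistances in series:
R_concrete block = L/(kA) = 0.18/(0.67×21.6) = 0.01244 K/W
R_outer film = 1/(h_o·A) = 1/(6.66×21.6) = 0.006951 K/W
R_total = 0.01939 K/W
Q = ΔT / R_total = 10 / 0.01939

Q ≈ 516 W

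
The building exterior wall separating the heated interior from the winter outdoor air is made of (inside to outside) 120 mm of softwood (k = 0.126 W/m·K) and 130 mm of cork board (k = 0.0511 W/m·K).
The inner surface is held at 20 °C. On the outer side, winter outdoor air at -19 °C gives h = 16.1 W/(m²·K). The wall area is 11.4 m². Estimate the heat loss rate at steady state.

Q ≈ 125 W

Using the resistance-network approach (series):
R_softwood = L/(kA) = 0.12/(0.126×11.4) = 0.08354 K/W
R_cork board = L/(kA) = 0.13/(0.0511×11.4) = 0.2232 K/W
R_outer film = 1/(h_o·A) = 1/(16.1×11.4) = 0.005448 K/W
R_total = 0.3122 K/W
Q = ΔT / R_total = 39 / 0.3122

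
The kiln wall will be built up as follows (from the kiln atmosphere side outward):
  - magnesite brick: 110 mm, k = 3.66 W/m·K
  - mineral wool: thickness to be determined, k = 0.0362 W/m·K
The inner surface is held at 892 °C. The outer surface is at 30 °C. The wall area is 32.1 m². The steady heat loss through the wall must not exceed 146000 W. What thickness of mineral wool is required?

L ≈ 5.77 mm

Using the resistance-network approach (series):
R_magnesite brick = L/(kA) = 0.11/(3.66×32.1) = 9.363×10^-4 K/W
Sum of the known resistances R_other = 9.363×10^-4 K/W
Required total resistance R_tot = ΔT/Q_allow = 862/146000 = 0.005904 K/W
R_mineral wool = R_tot − R_other = 0.004968 K/W
L = R·k·A = 0.004968×0.0362×32.1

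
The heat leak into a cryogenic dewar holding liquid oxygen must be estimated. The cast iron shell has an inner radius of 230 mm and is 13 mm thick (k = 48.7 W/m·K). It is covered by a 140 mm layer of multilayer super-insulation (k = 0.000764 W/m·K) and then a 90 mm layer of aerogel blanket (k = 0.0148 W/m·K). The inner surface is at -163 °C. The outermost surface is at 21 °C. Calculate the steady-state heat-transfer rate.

Q ≈ 1.15 W

For a spherical shell R = (1/r₁ − 1/r₂)/(4πk); film R = 1/(h·4πr²). In series:
R_cast iron shell = (1/0.23 − 1/0.243)/(4π×48.7) = 3.801×10^-4 K/W
R_multilayer super-insulation = (1/0.243 − 1/0.383)/(4π×0.000764) = 156.7 K/W
R_aerogel blanket = (1/0.383 − 1/0.473)/(4π×0.0148) = 2.671 K/W
R_total = 159.4 K/W
Q = ΔT/R_total = 184/159.4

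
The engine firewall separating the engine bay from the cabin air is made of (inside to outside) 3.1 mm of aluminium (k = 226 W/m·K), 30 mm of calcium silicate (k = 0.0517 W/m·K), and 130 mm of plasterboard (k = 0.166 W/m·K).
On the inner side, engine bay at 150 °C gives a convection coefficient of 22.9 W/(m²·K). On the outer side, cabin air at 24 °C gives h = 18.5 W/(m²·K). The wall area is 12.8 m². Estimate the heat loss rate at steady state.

Series thermal resistances:
R_inner film = 1/(h_i·A) = 1/(22.9×12.8) = 0.003412 K/W
R_aluminium = L/(kA) = 0.0031/(226×12.8) = 1.072×10^-6 K/W
R_calcium silicate = L/(kA) = 0.03/(0.0517×12.8) = 0.04533 K/W
R_plasterboard = L/(kA) = 0.13/(0.166×12.8) = 0.06118 K/W
R_outer film = 1/(h_o·A) = 1/(18.5×12.8) = 0.004223 K/W
R_total = 0.1142 K/W
Q = ΔT / R_total = 126 / 0.1142

Q ≈ 1100 W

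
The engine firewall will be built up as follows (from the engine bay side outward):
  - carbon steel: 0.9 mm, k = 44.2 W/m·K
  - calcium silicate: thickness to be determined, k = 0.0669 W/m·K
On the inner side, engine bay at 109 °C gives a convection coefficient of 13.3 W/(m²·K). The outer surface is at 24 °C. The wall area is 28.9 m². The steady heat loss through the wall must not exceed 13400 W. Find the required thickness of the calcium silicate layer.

Series thermal resistances:
R_inner film = 1/(h_i·A) = 1/(13.3×28.9) = 0.002602 K/W
R_carbon steel = L/(kA) = 0.0009/(44.2×28.9) = 7.046×10^-7 K/W
Sum of the known resistances R_other = 0.002602 K/W
Required total resistance R_tot = ΔT/Q_allow = 85/13400 = 0.006343 K/W
R_calcium silicate = R_tot − R_other = 0.003741 K/W
L = R·k·A = 0.003741×0.0669×28.9

L ≈ 7.23 mm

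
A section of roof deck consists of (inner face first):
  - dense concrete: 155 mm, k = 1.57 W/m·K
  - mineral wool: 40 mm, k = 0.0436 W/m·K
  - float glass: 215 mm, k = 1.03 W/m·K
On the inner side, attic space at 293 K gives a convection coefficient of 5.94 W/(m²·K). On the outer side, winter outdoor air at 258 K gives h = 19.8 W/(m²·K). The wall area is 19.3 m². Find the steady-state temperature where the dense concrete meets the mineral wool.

Treating each layer as a thermal resistance in series:
R_inner film = 1/(h_i·A) = 1/(5.94×19.3) = 0.008723 K/W
R_dense concrete = L/(kA) = 0.155/(1.57×19.3) = 0.005115 K/W
R_mineral wool = L/(kA) = 0.04/(0.0436×19.3) = 0.04754 K/W
R_float glass = L/(kA) = 0.215/(1.03×19.3) = 0.01082 K/W
R_outer film = 1/(h_o·A) = 1/(19.8×19.3) = 0.002617 K/W
R_total = 0.07481 K/W;  Q = ΔT/R_total = 35/0.07481 = 467.9 W
T_interface = T_inner − Q·ΣR(inner→interface) = 293 − 468×0.01384

T ≈ 287 K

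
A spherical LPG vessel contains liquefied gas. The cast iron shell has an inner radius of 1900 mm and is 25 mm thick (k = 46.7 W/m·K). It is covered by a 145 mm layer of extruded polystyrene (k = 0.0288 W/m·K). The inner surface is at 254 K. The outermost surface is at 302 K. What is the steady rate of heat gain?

Radial (spherical) resistances in series:
R_cast iron shell = (1/1.9 − 1/1.925)/(4π×46.7) = 1.165×10^-5 K/W
R_extruded polystyrene = (1/1.925 − 1/2.07)/(4π×0.0288) = 0.1005 K/W
R_total = 0.1006 K/W
Q = ΔT/R_total = 48/0.1006

Q ≈ 477 W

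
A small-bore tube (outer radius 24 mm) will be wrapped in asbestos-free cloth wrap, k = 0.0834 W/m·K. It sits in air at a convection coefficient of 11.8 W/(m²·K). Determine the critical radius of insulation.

r_cr ≈ 7.07 mm

For a cylinder r_cr = k/h = 0.0834/11.8
r_cr = 7.07 mm; since the bare radius (24 mm) is above r_cr, any added insulation will reduce heat loss.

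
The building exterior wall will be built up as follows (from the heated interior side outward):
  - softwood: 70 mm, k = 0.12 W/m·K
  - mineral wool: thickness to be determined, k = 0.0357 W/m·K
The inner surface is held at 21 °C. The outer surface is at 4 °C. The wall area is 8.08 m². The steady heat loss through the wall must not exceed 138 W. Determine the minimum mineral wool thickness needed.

L ≈ 14.7 mm

Series thermal resistances:
R_softwood = L/(kA) = 0.07/(0.12×8.08) = 0.07219 K/W
Sum of the known resistances R_other = 0.07219 K/W
Required total resistance R_tot = ΔT/Q_allow = 17/138 = 0.1232 K/W
R_mineral wool = R_tot − R_other = 0.05099 K/W
L = R·k·A = 0.05099×0.0357×8.08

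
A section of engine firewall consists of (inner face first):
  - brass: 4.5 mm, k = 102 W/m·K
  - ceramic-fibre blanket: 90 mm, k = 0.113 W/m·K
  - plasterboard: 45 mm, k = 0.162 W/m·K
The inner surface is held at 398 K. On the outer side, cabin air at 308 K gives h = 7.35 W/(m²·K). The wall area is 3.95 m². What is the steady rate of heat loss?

Model the wall as resistances in series:
R_brass = L/(kA) = 0.0045/(102×3.95) = 1.117×10^-5 K/W
R_ceramic-fibre blanket = L/(kA) = 0.09/(0.113×3.95) = 0.2016 K/W
R_plasterboard = L/(kA) = 0.045/(0.162×3.95) = 0.07032 K/W
R_outer film = 1/(h_o·A) = 1/(7.35×3.95) = 0.03444 K/W
R_total = 0.3064 K/W
Q = ΔT / R_total = 90 / 0.3064

Q ≈ 294 W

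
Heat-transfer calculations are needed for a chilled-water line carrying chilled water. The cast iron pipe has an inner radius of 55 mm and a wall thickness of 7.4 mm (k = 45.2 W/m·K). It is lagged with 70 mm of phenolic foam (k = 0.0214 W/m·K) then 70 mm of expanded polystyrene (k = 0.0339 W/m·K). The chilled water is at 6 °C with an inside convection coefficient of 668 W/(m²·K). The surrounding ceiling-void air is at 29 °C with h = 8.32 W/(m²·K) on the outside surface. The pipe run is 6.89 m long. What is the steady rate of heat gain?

Radial resistances (cylindrical: R_cond = ln(r_o/r_i)/(2πkL), R_conv = 1/(h·2πrL)):
R_inner film = 1/(h_i·2πr₁L) = 1/(668×2π×0.055×6.89) = 6.287×10^-4 K/W
R_cast iron pipe wall = ln(62.4/55)/(2π×45.2×6.89) = 6.451×10^-5 K/W
R_phenolic foam = ln(132.4/62.4)/(2π×0.0214×6.89) = 0.812 K/W
R_expanded polystyrene = ln(202.4/132.4)/(2π×0.0339×6.89) = 0.2892 K/W
R_outer film = 1/(h_o·2πr_oL) = 1/(8.32×2π×0.2024×6.89) = 0.01372 K/W
R_total = 1.116 K/W
Q = ΔT/R_total = 23/1.116

Q ≈ 20.6 W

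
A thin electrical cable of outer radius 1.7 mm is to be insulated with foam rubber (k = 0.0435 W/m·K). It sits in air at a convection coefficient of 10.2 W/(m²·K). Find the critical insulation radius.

r_cr ≈ 4.26 mm

For a cylinder r_cr = k/h = 0.0435/10.2
r_cr = 4.26 mm; since the bare radius (1.7 mm) is below r_cr, adding a thin layer of insulation will *increase* heat loss.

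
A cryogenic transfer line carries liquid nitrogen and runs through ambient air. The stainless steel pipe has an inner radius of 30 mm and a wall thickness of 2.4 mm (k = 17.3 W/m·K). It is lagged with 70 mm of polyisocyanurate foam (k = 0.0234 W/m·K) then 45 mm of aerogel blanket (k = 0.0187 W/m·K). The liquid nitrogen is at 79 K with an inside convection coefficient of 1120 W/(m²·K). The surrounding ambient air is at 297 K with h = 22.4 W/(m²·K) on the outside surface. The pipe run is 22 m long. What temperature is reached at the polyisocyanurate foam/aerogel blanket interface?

T ≈ 234 K

Radial resistances (cylindrical: R_cond = ln(r_o/r_i)/(2πkL), R_conv = 1/(h·2πrL)):
R_inner film = 1/(h_i·2πr₁L) = 1/(1120×2π×0.03×22) = 2.153×10^-4 K/W
R_stainless steel pipe wall = ln(32.4/30)/(2π×17.3×22) = 3.218×10^-5 K/W
R_polyisocyanurate foam = ln(102.4/32.4)/(2π×0.0234×22) = 0.3558 K/W
R_aerogel blanket = ln(147.4/102.4)/(2π×0.0187×22) = 0.1409 K/W
R_outer film = 1/(h_o·2πr_oL) = 1/(22.4×2π×0.1474×22) = 0.002191 K/W
R_total = 0.4991 K/W
Q = ΔT/R_total = 218/0.4991
Q = 437 W
T_interface = T_inner + Q·ΣR(inner→interface) = 79 + 437×0.356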